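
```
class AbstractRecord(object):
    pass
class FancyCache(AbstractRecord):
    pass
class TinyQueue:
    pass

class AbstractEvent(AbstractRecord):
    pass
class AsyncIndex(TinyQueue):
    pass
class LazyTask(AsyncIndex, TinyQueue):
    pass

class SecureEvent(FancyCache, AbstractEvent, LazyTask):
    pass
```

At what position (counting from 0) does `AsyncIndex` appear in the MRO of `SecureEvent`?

5

L[SecureEvent] = SecureEvent + merge(L[FancyCache], L[AbstractEvent], L[LazyTask], [FancyCache AbstractEvent LazyTask])
  take FancyCache:  [FancyCache AbstractRecord object] + [AbstractEvent AbstractRecord object] + [LazyTask AsyncIndex TinyQueue object] + [FancyCache AbstractEvent LazyTask]
  take AbstractEvent:  [AbstractRecord object] + [AbstractEvent AbstractRecord object] + [LazyTask AsyncIndex TinyQueue object] + [AbstractEvent LazyTask]
  take AbstractRecord:  [AbstractRecord object] + [AbstractRecord object] + [LazyTask AsyncIndex TinyQueue object] + [LazyTask]
  take LazyTask:  [object] + [object] + [LazyTask AsyncIndex TinyQueue object] + [LazyTask]
  take AsyncIndex:  [object] + [object] + [AsyncIndex TinyQueue object]
  take TinyQueue:  [object] + [object] + [TinyQueue object]
  take object:  [object] + [object] + [object]
MRO: SecureEvent FancyCache AbstractEvent AbstractRecord LazyTask AsyncIndex TinyQueue object
AsyncIndex sits at index 5.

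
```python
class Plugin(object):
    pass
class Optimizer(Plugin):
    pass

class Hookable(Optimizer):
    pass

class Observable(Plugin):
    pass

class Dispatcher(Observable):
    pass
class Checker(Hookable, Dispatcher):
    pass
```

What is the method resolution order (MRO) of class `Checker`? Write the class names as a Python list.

[Checker, Hookable, Optimizer, Dispatcher, Observable, Plugin, object]

L[Checker] = Checker + merge(L[Hookable], L[Dispatcher], [Hookable Dispatcher])
  take Hookable:  [Hookable Optimizer Plugin object] + [Dispatcher Observable Plugin object] + [Hookable Dispatcher]
  take Optimizer:  [Optimizer Plugin object] + [Dispatcher Observable Plugin object] + [Dispatcher]
  take Dispatcher:  [Plugin object] + [Dispatcher Observable Plugin object] + [Dispatcher]
  take Observable:  [Plugin object] + [Observable Plugin object]
  take Plugin:  [Plugin object] + [Plugin object]
  take object:  [object] + [object]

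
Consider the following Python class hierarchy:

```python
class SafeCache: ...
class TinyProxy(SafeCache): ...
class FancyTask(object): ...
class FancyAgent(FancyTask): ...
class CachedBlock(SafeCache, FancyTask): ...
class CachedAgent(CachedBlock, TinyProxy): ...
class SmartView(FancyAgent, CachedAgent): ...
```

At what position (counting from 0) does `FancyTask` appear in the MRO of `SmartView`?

L[SmartView] = SmartView + merge(L[FancyAgent], L[CachedAgent], [FancyAgent CachedAgent])
  take FancyAgent:  [FancyAgent FancyTask object] + [CachedAgent CachedBlock TinyProxy SafeCache FancyTask object] + [FancyAgent CachedAgent]
  take CachedAgent:  [FancyTask object] + [CachedAgent CachedBlock TinyProxy SafeCache FancyTask object] + [CachedAgent]
  take CachedBlock:  [FancyTask object] + [CachedBlock TinyProxy SafeCache FancyTask object]
  take TinyProxy:  [FancyTask object] + [TinyProxy SafeCache FancyTask object]
  take SafeCache:  [FancyTask object] + [SafeCache FancyTask object]
  take FancyTask:  [FancyTask object] + [FancyTask object]
  take object:  [object] + [object]
MRO: SmartView FancyAgent CachedAgent CachedBlock TinyProxy SafeCache FancyTask object
FancyTask sits at index 6.

6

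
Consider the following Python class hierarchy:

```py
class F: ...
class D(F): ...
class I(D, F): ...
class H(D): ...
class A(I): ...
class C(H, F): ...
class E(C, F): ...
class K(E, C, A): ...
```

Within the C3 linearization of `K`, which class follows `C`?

H

L[K] = K + merge(L[E], L[C], L[A], [E C A])
  take E:  [E C H D F object] + [C H D F object] + [A I D F object] + [E C A]
  take C:  [C H D F object] + [C H D F object] + [A I D F object] + [C A]
  take H:  [H D F object] + [H D F object] + [A I D F object] + [A]
  take A:  [D F object] + [D F object] + [A I D F object] + [A]
  take I:  [D F object] + [D F object] + [I D F object]
  take D:  [D F object] + [D F object] + [D F object]
  take F:  [F object] + [F object] + [F object]
  take object:  [object] + [object] + [object]
MRO: K E C H A I D F object
C is at position 2; next is H.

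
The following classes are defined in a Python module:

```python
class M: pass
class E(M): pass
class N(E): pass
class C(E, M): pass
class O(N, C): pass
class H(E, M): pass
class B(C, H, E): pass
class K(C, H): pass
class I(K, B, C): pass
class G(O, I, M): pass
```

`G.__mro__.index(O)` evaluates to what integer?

L[G] = G + merge(L[O], L[I], L[M], [O I M])
  take O:  [O N C E M object] + [I K B C H E M object] + [M object] + [O I M]
  take N:  [N C E M object] + [I K B C H E M object] + [M object] + [I M]
  take I:  [C E M object] + [I K B C H E M object] + [M object] + [I M]
  take K:  [C E M object] + [K B C H E M object] + [M object] + [M]
  take B:  [C E M object] + [B C H E M object] + [M object] + [M]
  take C:  [C E M object] + [C H E M object] + [M object] + [M]
  take H:  [E M object] + [H E M object] + [M object] + [M]
  take E:  [E M object] + [E M object] + [M object] + [M]
  take M:  [M object] + [M object] + [M object] + [M]
  take object:  [object] + [object] + [object]
MRO: G O N I K B C H E M object
O sits at index 1.

1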